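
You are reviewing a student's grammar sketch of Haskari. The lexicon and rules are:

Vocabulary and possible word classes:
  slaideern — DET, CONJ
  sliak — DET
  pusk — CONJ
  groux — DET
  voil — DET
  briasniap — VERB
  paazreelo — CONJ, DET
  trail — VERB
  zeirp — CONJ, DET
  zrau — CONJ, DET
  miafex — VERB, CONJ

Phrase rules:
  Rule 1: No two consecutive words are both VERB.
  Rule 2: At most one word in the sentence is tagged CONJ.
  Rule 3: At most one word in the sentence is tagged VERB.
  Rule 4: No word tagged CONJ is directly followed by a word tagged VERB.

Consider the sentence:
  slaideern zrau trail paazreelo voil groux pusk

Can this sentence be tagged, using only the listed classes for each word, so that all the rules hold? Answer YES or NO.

Candidates per position — 1:slaideern {DET,CONJ}; 2:zrau {CONJ,DET}; 3:trail {VERB}; 4:paazreelo {CONJ,DET}; 5:voil {DET}; 6:groux {DET}; 7:pusk {CONJ}.
One satisfying assignment: DET DET VERB DET DET DET CONJ.
Checking: rule 1 ok; rule 2 ok; rule 3 ok; rule 4 ok.

YES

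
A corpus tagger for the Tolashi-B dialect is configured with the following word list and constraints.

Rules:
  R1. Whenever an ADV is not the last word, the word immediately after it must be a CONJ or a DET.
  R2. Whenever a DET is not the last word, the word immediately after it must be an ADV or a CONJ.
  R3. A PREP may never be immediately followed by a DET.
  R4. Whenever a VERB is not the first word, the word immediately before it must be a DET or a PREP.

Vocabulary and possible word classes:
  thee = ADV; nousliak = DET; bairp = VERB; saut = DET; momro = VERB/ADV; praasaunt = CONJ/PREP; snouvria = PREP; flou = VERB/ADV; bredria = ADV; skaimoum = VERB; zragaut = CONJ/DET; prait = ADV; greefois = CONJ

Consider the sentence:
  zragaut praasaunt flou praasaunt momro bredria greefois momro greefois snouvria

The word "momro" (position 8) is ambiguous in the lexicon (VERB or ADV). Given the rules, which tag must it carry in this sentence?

Candidates per position — 1:zragaut {CONJ,DET}; 2:praasaunt {CONJ,PREP}; 3:flou {VERB,ADV}; 4:praasaunt {CONJ,PREP}; 5:momro {VERB,ADV}; 6:bredria {ADV}; 7:greefois {CONJ}; 8:momro {VERB,ADV}; 9:greefois {CONJ}; 10:snouvria {PREP}.
At position 5, choosing ADV makes rule 1 impossible to satisfy; hence VERB.
At position 8, choosing VERB makes rule 4 impossible to satisfy; hence ADV.
At position 4, choosing CONJ makes rule 4 impossible to satisfy; hence PREP.
At position 3, choosing ADV makes rule 1 impossible to satisfy; hence VERB.
At position 2, choosing CONJ makes rule 4 impossible to satisfy; hence PREP.
At position 1, choosing DET makes rule 2 impossible to satisfy; hence CONJ.
So the tagging must be: CONJ PREP VERB PREP VERB ADV CONJ ADV CONJ PREP.
Rule-by-rule: rule 1 ok; rule 2 ok; rule 3 ok; rule 4 ok.

ADV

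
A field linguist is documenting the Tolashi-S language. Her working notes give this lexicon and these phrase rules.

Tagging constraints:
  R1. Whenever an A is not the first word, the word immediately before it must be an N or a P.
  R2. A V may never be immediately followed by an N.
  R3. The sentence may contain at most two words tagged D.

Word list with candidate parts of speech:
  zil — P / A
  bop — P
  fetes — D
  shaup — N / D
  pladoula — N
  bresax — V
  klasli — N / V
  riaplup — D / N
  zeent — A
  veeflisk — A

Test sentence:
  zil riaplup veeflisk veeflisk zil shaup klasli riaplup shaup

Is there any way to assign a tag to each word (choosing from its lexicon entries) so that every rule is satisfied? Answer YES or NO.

Candidates per position — 1:zil {P,A}; 2:riaplup {D,N}; 3:veeflisk {A}; 4:veeflisk {A}; 5:zil {P,A}; 6:shaup {N,D}; 7:klasli {N,V}; 8:riaplup {D,N}; 9:shaup {N,D}.
Rule 1 cannot be satisfied by any choice of tags from the lexicon.
So there is no consistent tagging.

NO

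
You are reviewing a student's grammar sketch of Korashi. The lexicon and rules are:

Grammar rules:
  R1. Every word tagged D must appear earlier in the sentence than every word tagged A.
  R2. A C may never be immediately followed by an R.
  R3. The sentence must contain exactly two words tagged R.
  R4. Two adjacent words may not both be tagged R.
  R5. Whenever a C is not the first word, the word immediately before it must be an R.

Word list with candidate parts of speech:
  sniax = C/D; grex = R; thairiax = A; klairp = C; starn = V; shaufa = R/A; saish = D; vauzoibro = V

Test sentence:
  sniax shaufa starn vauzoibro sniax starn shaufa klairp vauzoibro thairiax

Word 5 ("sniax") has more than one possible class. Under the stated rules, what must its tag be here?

Candidates per position — 1:sniax {C,D}; 2:shaufa {R,A}; 3:starn {V}; 4:vauzoibro {V}; 5:sniax {C,D}; 6:starn {V}; 7:shaufa {R,A}; 8:klairp {C}; 9:vauzoibro {V}; 10:thairiax {A}.
Word 2 cannot be A — rule 3 would then fail for every completion. It is R.
Word 5 cannot be C — rule 5 would then fail for every completion. It is D.
Word 7 cannot be A — rule 3 would then fail for every completion. It is R.
Word 1 cannot be C — rule 2 would then fail for every completion. It is D.
So the tagging must be: D R V V D V R C V A.
Rule-by-rule: rule 1 satisfied; rule 2 satisfied; rule 3 satisfied; rule 4 satisfied; rule 5 satisfied.

D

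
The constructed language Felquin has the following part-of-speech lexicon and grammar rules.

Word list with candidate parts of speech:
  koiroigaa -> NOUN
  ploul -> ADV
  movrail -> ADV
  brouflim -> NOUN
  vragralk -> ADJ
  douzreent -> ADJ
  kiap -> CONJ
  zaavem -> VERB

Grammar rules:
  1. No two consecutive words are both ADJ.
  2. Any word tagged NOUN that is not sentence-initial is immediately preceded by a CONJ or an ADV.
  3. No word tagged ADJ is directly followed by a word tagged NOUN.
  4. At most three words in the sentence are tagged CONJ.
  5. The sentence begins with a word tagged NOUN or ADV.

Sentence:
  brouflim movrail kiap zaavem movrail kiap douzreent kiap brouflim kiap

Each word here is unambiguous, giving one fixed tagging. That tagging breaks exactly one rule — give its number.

Fixed tagging: NOUN ADV CONJ VERB ADV CONJ ADJ CONJ NOUN CONJ.
Checking each rule: R1 ok, R2 ok, R3 ok, R4 fails, R5 ok.
Only rule 4 fails.

4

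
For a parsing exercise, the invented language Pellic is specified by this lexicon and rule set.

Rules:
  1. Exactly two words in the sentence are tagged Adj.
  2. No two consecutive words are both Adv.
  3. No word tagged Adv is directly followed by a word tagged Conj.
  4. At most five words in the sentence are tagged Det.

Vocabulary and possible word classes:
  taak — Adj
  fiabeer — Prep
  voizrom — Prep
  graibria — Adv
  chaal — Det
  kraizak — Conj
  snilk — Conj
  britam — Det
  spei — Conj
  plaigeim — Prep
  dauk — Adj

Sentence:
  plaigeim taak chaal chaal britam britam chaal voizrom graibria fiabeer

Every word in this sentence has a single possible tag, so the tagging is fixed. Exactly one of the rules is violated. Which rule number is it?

Fixed tagging: Prep Adj Det Det Det Det Det Prep Adv Prep.
Applying the rules: R1 fails, R2 ok, R3 ok, R4 ok.
Only rule 1 fails.

1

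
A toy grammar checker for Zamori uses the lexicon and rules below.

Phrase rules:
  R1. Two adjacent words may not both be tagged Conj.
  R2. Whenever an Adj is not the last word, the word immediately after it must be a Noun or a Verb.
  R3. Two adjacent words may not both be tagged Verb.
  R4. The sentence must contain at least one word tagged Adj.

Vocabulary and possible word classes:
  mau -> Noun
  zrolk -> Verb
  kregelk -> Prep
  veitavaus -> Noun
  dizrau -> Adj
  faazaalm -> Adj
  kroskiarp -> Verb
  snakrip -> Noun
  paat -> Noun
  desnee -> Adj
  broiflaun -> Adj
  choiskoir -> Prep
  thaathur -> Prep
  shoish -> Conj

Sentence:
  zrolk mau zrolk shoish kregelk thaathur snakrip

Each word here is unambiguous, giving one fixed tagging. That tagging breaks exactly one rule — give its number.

4

Fixed tagging: Verb Noun Verb Conj Prep Prep Noun.
Rule check: R1 holds, R2 holds, R3 holds, R4 violated.
Only rule 4 fails.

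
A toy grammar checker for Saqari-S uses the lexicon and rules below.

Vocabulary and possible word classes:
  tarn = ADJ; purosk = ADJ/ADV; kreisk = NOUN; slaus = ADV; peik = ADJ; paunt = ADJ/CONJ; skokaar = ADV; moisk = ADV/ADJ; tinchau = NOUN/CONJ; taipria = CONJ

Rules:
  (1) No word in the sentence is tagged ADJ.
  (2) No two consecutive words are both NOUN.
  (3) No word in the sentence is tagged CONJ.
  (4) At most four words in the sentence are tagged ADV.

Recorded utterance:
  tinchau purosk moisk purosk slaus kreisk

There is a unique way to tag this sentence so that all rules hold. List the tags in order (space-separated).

Candidates per position — 1:tinchau {NOUN,CONJ}; 2:purosk {ADJ,ADV}; 3:moisk {ADV,ADJ}; 4:purosk {ADJ,ADV}; 5:slaus {ADV}; 6:kreisk {NOUN}.
If word 1 were CONJ, no tagging could satisfy rule 3; so word 1 is NOUN.
If word 2 were ADJ, no tagging could satisfy rule 1; so word 2 is ADV.
If word 3 were ADJ, no tagging could satisfy rule 1; so word 3 is ADV.
If word 4 were ADJ, no tagging could satisfy rule 1; so word 4 is ADV.
That leaves exactly one tagging: NOUN ADV ADV ADV ADV NOUN.
Rule-by-rule: rule 1 satisfied; rule 2 satisfied; rule 3 satisfied; rule 4 satisfied.

NOUN ADV ADV ADV ADV NOUN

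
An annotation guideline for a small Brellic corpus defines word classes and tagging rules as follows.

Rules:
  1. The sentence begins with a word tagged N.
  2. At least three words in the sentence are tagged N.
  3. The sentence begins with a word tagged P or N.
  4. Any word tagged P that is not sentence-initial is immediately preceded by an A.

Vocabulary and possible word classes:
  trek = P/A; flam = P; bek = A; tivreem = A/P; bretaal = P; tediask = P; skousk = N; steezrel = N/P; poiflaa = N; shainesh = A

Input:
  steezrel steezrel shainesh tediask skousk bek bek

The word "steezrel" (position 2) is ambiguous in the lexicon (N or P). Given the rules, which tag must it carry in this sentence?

Candidates per position — 1:steezrel {N,P}; 2:steezrel {N,P}; 3:shainesh {A}; 4:tediask {P}; 5:skousk {N}; 6:bek {A}; 7:bek {A}.
If word 1 were P, no tagging could satisfy rule 1; so word 1 is N.
If word 2 were P, no tagging could satisfy rule 2; so word 2 is N.
The only consistent sequence is: N N A P N A A.
Verifying each rule — rule 1 satisfied; rule 2 satisfied; rule 3 satisfied; rule 4 satisfied.

N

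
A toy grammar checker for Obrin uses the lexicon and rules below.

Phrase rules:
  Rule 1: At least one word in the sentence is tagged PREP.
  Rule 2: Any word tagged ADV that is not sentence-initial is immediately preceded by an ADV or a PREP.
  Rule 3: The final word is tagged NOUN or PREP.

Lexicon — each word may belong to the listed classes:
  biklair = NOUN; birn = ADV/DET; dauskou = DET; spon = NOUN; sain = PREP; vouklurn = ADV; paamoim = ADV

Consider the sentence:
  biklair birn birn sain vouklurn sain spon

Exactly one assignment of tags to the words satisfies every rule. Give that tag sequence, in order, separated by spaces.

NOUN DET DET PREP ADV PREP NOUN

Candidates per position — 1:biklair {NOUN}; 2:birn {ADV,DET}; 3:birn {ADV,DET}; 4:sain {PREP}; 5:vouklurn {ADV}; 6:sain {PREP}; 7:spon {NOUN}.
Position 2: tagging it ADV would leave rule 2 unsatisfiable, so it must be DET.
Position 3: tagging it ADV would leave rule 2 unsatisfiable, so it must be DET.
The only consistent sequence is: NOUN DET DET PREP ADV PREP NOUN.
Checking: rule 1 satisfied; rule 2 satisfied; rule 3 satisfied.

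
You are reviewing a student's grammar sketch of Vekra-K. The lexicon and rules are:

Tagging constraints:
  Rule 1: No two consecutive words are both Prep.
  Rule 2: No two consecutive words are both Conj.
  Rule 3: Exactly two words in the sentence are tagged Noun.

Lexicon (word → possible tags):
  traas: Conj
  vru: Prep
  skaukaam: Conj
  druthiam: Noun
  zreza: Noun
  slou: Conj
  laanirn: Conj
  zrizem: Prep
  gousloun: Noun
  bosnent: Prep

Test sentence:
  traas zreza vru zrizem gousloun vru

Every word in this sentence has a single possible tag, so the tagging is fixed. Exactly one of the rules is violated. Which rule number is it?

1

Fixed tagging: Conj Noun Prep Prep Noun Prep.
Rule check: R1 ✗, R2 ✓, R3 ✓.
Only rule 1 fails.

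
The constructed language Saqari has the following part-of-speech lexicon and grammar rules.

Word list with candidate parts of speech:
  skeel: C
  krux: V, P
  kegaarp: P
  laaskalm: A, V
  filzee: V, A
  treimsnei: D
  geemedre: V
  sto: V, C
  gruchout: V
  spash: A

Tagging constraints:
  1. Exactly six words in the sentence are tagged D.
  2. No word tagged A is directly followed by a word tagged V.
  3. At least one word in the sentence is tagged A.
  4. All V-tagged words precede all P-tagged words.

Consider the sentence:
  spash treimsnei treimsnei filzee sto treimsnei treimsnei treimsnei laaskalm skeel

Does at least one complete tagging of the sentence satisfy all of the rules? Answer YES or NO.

Candidates per position — 1:spash {A}; 2:treimsnei {D}; 3:treimsnei {D}; 4:filzee {V,A}; 5:sto {V,C}; 6:treimsnei {D}; 7:treimsnei {D}; 8:treimsnei {D}; 9:laaskalm {A,V}; 10:skeel {C}.
Rule 1 cannot be satisfied by any choice of tags from the lexicon.
So there is no consistent tagging.

NO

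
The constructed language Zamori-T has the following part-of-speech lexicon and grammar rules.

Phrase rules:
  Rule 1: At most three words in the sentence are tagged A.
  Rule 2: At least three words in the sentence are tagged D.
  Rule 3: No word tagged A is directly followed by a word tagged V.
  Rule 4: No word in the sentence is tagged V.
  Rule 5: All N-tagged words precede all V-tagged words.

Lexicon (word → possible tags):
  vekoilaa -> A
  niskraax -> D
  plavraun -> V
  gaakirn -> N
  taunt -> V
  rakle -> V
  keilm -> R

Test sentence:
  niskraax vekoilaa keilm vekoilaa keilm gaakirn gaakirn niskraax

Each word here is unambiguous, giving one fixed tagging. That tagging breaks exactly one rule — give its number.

2

Fixed tagging: D A R A R N N D.
Applying the rules: R1 ✓, R2 ✗, R3 ✓, R4 ✓, R5 ✓.
Only rule 2 fails.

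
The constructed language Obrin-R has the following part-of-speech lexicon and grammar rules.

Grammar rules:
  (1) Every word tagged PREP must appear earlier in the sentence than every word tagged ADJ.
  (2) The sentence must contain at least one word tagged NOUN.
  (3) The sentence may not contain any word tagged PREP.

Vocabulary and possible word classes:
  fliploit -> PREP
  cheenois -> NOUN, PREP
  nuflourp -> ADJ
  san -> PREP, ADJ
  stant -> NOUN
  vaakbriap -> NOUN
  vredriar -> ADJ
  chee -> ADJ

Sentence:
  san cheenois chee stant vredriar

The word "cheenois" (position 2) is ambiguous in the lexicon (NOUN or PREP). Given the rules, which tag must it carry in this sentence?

Candidates per position — 1:san {PREP,ADJ}; 2:cheenois {NOUN,PREP}; 3:chee {ADJ}; 4:stant {NOUN}; 5:vredriar {ADJ}.
Word 1 cannot be PREP — rule 3 would then fail for every completion. It is ADJ.
Word 2 cannot be PREP — rule 1 would then fail for every completion. It is NOUN.
The only consistent sequence is: ADJ NOUN ADJ NOUN ADJ.
Verifying each rule — rule 1 ok; rule 2 ok; rule 3 ok.

NOUN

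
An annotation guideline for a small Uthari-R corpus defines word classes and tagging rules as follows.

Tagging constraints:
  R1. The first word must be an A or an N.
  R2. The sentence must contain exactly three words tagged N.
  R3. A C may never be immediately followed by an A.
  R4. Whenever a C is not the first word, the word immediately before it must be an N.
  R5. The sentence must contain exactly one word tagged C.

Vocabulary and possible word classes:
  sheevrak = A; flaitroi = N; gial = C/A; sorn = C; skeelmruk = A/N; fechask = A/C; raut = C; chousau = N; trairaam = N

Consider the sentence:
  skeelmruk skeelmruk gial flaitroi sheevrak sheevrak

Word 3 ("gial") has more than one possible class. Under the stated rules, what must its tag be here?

Candidates per position — 1:skeelmruk {A,N}; 2:skeelmruk {A,N}; 3:gial {C,A}; 4:flaitroi {N}; 5:sheevrak {A}; 6:sheevrak {A}.
If word 1 were A, no tagging could satisfy rule 2; so word 1 is N.
If word 2 were A, no tagging could satisfy rule 2; so word 2 is N.
If word 3 were A, no tagging could satisfy rule 5; so word 3 is C.
That leaves exactly one tagging: N N C N A A.
Rule-by-rule: rule 1 holds; rule 2 holds; rule 3 holds; rule 4 holds; rule 5 holds.

C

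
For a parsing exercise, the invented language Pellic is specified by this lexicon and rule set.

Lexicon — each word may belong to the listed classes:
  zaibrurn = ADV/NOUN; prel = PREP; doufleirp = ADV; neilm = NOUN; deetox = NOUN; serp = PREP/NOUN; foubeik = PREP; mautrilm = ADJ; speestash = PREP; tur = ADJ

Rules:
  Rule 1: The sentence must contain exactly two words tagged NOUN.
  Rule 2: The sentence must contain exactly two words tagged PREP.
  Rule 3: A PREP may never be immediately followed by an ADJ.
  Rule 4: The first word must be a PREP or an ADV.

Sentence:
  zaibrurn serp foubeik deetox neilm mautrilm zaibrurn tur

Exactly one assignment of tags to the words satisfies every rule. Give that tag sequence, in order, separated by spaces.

Candidates per position — 1:zaibrurn {ADV,NOUN}; 2:serp {PREP,NOUN}; 3:foubeik {PREP}; 4:deetox {NOUN}; 5:neilm {NOUN}; 6:mautrilm {ADJ}; 7:zaibrurn {ADV,NOUN}; 8:tur {ADJ}.
Position 1: NOUN is ruled out by rule 1; that leaves ADV.
Position 2: NOUN is ruled out by rule 1; that leaves PREP.
Position 7: NOUN is ruled out by rule 1; that leaves ADV.
That leaves exactly one tagging: ADV PREP PREP NOUN NOUN ADJ ADV ADJ.
Check: rule 1 holds; rule 2 holds; rule 3 holds; rule 4 holds.

ADV PREP PREP NOUN NOUN ADJ ADV ADJ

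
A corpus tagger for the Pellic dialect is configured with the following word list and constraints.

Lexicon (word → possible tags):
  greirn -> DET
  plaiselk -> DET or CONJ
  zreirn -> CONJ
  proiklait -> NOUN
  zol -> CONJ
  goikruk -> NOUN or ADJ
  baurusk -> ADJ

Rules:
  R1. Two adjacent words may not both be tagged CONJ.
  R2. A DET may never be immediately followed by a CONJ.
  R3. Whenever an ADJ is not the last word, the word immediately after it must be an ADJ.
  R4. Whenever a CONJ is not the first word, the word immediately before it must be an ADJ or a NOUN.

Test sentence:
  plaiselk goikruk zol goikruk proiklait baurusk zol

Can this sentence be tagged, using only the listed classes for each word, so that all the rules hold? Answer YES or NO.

NO

Candidates per position — 1:plaiselk {DET,CONJ}; 2:goikruk {NOUN,ADJ}; 3:zol {CONJ}; 4:goikruk {NOUN,ADJ}; 5:proiklait {NOUN}; 6:baurusk {ADJ}; 7:zol {CONJ}.
Rule 3 cannot be satisfied by any choice of tags from the lexicon.
So there is no consistent tagging.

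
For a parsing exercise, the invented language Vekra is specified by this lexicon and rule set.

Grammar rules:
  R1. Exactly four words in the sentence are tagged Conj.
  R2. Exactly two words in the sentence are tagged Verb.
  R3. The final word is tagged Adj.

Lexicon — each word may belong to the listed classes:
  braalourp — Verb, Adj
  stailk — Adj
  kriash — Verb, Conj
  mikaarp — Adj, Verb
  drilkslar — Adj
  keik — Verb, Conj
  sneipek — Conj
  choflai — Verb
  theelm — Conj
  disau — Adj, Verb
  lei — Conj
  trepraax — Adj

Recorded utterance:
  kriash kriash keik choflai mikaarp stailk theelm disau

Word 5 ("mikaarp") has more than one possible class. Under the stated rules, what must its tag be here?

Verb

Candidates per position — 1:kriash {Verb,Conj}; 2:kriash {Verb,Conj}; 3:keik {Verb,Conj}; 4:choflai {Verb}; 5:mikaarp {Adj,Verb}; 6:stailk {Adj}; 7:theelm {Conj}; 8:disau {Adj,Verb}.
At position 1, choosing Verb makes rule 1 impossible to satisfy; hence Conj.
At position 2, choosing Verb makes rule 1 impossible to satisfy; hence Conj.
At position 3, choosing Verb makes rule 1 impossible to satisfy; hence Conj.
At position 8, choosing Verb makes rule 3 impossible to satisfy; hence Adj.
At position 5, choosing Adj makes rule 2 impossible to satisfy; hence Verb.
The unique satisfying tagging is: Conj Conj Conj Verb Verb Adj Conj Adj.
Checking: rule 1 ok; rule 2 ok; rule 3 ok.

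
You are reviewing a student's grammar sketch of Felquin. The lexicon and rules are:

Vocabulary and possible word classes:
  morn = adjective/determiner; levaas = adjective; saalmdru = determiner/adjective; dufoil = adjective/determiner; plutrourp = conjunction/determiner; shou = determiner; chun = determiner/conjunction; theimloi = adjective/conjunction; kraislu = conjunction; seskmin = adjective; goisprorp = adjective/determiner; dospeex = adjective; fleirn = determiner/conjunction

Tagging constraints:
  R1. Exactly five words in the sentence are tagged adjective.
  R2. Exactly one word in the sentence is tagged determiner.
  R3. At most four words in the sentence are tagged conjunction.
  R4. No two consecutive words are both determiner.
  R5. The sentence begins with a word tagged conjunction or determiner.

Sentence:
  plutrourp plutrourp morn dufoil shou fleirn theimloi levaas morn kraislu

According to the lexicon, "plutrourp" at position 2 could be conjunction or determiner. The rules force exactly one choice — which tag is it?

conjunction

Candidates per position — 1:plutrourp {conjunction,determiner}; 2:plutrourp {conjunction,determiner}; 3:morn {adjective,determiner}; 4:dufoil {adjective,determiner}; 5:shou {determiner}; 6:fleirn {determiner,conjunction}; 7:theimloi {adjective,conjunction}; 8:levaas {adjective}; 9:morn {adjective,determiner}; 10:kraislu {conjunction}.
Position 1: tagging it determiner would leave rule 2 unsatisfiable, so it must be conjunction.
Position 2: tagging it determiner would leave rule 2 unsatisfiable, so it must be conjunction.
Position 3: tagging it determiner would leave rule 1 unsatisfiable, so it must be adjective.
Position 4: tagging it determiner would leave rule 1 unsatisfiable, so it must be adjective.
Position 6: tagging it determiner would leave rule 2 unsatisfiable, so it must be conjunction.
Position 7: tagging it conjunction would leave rule 1 unsatisfiable, so it must be adjective.
Position 9: tagging it determiner would leave rule 1 unsatisfiable, so it must be adjective.
The unique satisfying tagging is: conjunction conjunction adjective adjective determiner conjunction adjective adjective adjective conjunction.
Check: rule 1 ok; rule 2 ok; rule 3 ok; rule 4 ok; rule 5 ok.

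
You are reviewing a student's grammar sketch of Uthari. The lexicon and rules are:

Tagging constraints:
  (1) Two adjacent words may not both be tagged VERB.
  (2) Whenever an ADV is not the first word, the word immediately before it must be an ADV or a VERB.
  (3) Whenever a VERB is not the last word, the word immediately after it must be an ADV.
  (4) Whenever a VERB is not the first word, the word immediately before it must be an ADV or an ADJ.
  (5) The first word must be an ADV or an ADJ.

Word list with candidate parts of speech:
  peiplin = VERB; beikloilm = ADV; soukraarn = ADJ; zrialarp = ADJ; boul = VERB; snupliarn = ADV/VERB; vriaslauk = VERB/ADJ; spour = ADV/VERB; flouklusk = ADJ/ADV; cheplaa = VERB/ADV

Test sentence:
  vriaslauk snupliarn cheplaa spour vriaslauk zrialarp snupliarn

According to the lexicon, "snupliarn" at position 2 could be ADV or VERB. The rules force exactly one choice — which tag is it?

VERB

Candidates per position — 1:vriaslauk {VERB,ADJ}; 2:snupliarn {ADV,VERB}; 3:cheplaa {VERB,ADV}; 4:spour {ADV,VERB}; 5:vriaslauk {VERB,ADJ}; 6:zrialarp {ADJ}; 7:snupliarn {ADV,VERB}.
Position 1: VERB is ruled out by rule 5; that leaves ADJ.
Position 2: ADV is ruled out by rule 2; that leaves VERB.
Position 3: VERB is ruled out by rule 1; that leaves ADV.
Position 4: VERB is ruled out by rule 3; that leaves ADV.
Position 5: VERB is ruled out by rule 3; that leaves ADJ.
Position 7: ADV is ruled out by rule 2; that leaves VERB.
So the tagging must be: ADJ VERB ADV ADV ADJ ADJ VERB.
Verifying each rule — rule 1 holds; rule 2 holds; rule 3 holds; rule 4 holds; rule 5 holds.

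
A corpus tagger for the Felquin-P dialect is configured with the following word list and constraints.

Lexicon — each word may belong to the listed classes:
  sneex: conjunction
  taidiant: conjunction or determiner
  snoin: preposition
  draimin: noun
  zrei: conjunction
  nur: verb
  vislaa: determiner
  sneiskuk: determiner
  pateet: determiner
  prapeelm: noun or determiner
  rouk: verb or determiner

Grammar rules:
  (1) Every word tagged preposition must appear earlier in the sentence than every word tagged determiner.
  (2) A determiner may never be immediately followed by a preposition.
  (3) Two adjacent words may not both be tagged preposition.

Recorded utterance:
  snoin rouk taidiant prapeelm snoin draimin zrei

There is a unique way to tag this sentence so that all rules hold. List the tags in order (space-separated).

preposition verb conjunction noun preposition noun conjunction

Candidates per position — 1:snoin {preposition}; 2:rouk {verb,determiner}; 3:taidiant {conjunction,determiner}; 4:prapeelm {noun,determiner}; 5:snoin {preposition}; 6:draimin {noun}; 7:zrei {conjunction}.
If word 2 were determiner, no tagging could satisfy rule 1; so word 2 is verb.
If word 3 were determiner, no tagging could satisfy rule 1; so word 3 is conjunction.
If word 4 were determiner, no tagging could satisfy rule 1; so word 4 is noun.
The unique satisfying tagging is: preposition verb conjunction noun preposition noun conjunction.
Check: rule 1 ok; rule 2 ok; rule 3 ok.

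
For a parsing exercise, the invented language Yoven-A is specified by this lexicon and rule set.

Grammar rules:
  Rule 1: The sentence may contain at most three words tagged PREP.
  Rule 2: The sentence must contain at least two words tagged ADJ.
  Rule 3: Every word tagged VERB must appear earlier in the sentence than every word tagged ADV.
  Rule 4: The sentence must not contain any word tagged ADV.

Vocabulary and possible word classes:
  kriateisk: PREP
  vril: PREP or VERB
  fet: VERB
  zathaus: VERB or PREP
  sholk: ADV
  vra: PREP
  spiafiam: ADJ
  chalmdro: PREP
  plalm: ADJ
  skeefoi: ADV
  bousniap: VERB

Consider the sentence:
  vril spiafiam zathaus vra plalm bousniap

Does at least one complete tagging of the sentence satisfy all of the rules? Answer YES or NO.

Candidates per position — 1:vril {PREP,VERB}; 2:spiafiam {ADJ}; 3:zathaus {VERB,PREP}; 4:vra {PREP}; 5:plalm {ADJ}; 6:bousniap {VERB}.
One satisfying assignment: VERB ADJ VERB PREP ADJ VERB.
Rule-by-rule: rule 1 ok; rule 2 ok; rule 3 ok; rule 4 ok.

YES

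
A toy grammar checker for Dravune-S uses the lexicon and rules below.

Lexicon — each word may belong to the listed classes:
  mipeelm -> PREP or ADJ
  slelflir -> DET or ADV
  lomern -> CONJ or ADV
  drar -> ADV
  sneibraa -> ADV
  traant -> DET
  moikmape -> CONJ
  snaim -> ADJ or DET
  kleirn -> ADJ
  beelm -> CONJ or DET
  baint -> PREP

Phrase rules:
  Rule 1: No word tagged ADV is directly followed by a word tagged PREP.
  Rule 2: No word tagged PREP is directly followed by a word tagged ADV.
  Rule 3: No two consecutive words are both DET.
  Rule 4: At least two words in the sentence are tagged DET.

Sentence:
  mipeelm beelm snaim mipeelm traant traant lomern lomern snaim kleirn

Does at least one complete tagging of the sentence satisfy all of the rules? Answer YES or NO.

Candidates per position — 1:mipeelm {PREP,ADJ}; 2:beelm {CONJ,DET}; 3:snaim {ADJ,DET}; 4:mipeelm {PREP,ADJ}; 5:traant {DET}; 6:traant {DET}; 7:lomern {CONJ,ADV}; 8:lomern {CONJ,ADV}; 9:snaim {ADJ,DET}; 10:kleirn {ADJ}.
Rule 3 cannot be satisfied by any choice of tags from the lexicon.
So there is no consistent tagging.

NO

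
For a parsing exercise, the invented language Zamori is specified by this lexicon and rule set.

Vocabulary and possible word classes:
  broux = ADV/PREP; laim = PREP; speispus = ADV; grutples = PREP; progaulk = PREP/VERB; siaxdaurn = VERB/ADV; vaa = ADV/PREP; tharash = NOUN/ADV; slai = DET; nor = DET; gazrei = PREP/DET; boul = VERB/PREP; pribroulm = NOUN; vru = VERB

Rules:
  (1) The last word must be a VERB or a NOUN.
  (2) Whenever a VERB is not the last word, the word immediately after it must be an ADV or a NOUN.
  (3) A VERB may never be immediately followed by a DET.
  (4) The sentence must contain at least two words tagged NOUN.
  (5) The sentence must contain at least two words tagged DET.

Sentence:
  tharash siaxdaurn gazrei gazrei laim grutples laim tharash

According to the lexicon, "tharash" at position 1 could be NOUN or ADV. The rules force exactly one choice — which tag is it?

NOUN

Candidates per position — 1:tharash {NOUN,ADV}; 2:siaxdaurn {VERB,ADV}; 3:gazrei {PREP,DET}; 4:gazrei {PREP,DET}; 5:laim {PREP}; 6:grutples {PREP}; 7:laim {PREP}; 8:tharash {NOUN,ADV}.
Position 1: ADV is ruled out by rule 4; that leaves NOUN.
Position 2: VERB is ruled out by rule 2; that leaves ADV.
Position 3: PREP is ruled out by rule 5; that leaves DET.
Position 4: PREP is ruled out by rule 5; that leaves DET.
Position 8: ADV is ruled out by rule 1; that leaves NOUN.
The unique satisfying tagging is: NOUN ADV DET DET PREP PREP PREP NOUN.
Checking: rule 1 ✓; rule 2 ✓; rule 3 ✓; rule 4 ✓; rule 5 ✓.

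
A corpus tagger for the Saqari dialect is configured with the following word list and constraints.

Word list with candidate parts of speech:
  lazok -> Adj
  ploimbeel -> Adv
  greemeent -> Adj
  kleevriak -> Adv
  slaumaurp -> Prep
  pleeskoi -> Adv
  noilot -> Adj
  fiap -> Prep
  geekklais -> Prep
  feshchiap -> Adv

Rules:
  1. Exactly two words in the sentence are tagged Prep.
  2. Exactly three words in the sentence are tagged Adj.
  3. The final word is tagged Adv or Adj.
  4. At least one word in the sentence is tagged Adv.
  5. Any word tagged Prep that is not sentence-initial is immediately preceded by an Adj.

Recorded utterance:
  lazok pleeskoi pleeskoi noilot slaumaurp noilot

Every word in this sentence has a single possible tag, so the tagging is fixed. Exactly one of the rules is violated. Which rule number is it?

1

Fixed tagging: Adj Adv Adv Adj Prep Adj.
Checking each rule: R1 ✗, R2 ✓, R3 ✓, R4 ✓, R5 ✓.
Only rule 1 fails.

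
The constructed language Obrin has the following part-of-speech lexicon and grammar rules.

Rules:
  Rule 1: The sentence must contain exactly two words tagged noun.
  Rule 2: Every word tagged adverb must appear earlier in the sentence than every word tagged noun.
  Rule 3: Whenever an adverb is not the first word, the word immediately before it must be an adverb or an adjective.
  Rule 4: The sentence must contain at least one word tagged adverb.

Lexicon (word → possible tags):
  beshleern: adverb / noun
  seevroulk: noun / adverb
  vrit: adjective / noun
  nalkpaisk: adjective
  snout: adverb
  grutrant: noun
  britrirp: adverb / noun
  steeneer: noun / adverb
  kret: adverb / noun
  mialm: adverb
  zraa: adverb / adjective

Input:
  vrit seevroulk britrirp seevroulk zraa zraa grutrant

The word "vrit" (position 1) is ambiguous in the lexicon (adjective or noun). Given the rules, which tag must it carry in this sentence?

Candidates per position — 1:vrit {adjective,noun}; 2:seevroulk {noun,adverb}; 3:britrirp {adverb,noun}; 4:seevroulk {noun,adverb}; 5:zraa {adverb,adjective}; 6:zraa {adverb,adjective}; 7:grutrant {noun}.
Position 1: the remaining choice is settled jointly with positions 2, 3, 4, 5, 6 — only adjective at position 1 is part of a tagging that satisfies every rule.
So the tagging must be: adjective adverb adverb noun adjective adjective noun.
Rule-by-rule: rule 1 holds; rule 2 holds; rule 3 holds; rule 4 holds.

adjective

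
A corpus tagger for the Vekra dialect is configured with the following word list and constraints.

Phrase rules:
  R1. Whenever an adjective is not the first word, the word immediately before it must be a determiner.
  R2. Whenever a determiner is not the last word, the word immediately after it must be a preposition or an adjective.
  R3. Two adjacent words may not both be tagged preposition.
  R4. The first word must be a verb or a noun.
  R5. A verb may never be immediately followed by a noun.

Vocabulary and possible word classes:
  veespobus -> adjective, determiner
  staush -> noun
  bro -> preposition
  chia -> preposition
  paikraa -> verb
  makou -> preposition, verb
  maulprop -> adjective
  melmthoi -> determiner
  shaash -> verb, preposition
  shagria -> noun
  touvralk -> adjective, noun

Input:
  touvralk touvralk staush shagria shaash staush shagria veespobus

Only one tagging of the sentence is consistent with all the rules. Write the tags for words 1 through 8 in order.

noun noun noun noun preposition noun noun determiner

Candidates per position — 1:touvralk {adjective,noun}; 2:touvralk {adjective,noun}; 3:staush {noun}; 4:shagria {noun}; 5:shaash {verb,preposition}; 6:staush {noun}; 7:shagria {noun}; 8:veespobus {adjective,determiner}.
At position 1, choosing adjective makes rule 4 impossible to satisfy; hence noun.
At position 2, choosing adjective makes rule 1 impossible to satisfy; hence noun.
At position 5, choosing verb makes rule 5 impossible to satisfy; hence preposition.
At position 8, choosing adjective makes rule 1 impossible to satisfy; hence determiner.
So the tagging must be: noun noun noun noun preposition noun noun determiner.
Rule-by-rule: rule 1 satisfied; rule 2 satisfied; rule 3 satisfied; rule 4 satisfied; rule 5 satisfied.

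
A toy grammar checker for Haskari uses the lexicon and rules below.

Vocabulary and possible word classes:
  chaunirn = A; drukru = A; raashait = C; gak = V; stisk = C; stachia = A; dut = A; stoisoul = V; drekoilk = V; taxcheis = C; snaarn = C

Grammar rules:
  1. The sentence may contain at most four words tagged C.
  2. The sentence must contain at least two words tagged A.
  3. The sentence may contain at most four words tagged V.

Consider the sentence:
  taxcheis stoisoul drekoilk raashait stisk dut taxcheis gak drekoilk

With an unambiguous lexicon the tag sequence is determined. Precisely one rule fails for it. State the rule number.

2

Fixed tagging: C V V C C A C V V.
Rule check: R1 pass, R2 fail, R3 pass.
Only rule 2 fails.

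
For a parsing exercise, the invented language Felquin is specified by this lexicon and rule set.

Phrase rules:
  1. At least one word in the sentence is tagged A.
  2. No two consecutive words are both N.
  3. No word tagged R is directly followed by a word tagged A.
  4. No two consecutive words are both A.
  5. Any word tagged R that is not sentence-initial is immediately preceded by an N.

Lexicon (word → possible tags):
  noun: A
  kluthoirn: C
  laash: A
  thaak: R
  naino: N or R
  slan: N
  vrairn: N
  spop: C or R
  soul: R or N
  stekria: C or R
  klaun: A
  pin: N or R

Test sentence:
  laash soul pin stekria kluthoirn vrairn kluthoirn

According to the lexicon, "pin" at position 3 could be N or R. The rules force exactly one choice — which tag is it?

Candidates per position — 1:laash {A}; 2:soul {R,N}; 3:pin {N,R}; 4:stekria {C,R}; 5:kluthoirn {C}; 6:vrairn {N}; 7:kluthoirn {C}.
At position 2, choosing R makes rule 5 impossible to satisfy; hence N.
At position 3, choosing N makes rule 2 impossible to satisfy; hence R.
At position 4, choosing R makes rule 5 impossible to satisfy; hence C.
That leaves exactly one tagging: A N R C C N C.
Check: rule 1 satisfied; rule 2 satisfied; rule 3 satisfied; rule 4 satisfied; rule 5 satisfied.

R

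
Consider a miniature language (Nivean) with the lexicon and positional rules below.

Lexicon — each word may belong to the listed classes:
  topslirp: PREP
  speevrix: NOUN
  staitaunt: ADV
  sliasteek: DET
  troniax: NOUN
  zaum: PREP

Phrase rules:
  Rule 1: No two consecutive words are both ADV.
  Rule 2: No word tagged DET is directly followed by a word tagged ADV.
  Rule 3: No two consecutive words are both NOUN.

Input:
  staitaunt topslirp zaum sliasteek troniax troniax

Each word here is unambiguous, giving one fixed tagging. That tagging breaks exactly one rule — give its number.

Fixed tagging: ADV PREP PREP DET NOUN NOUN.
Rule check: R1 ok, R2 ok, R3 fails.
Only rule 3 fails.

3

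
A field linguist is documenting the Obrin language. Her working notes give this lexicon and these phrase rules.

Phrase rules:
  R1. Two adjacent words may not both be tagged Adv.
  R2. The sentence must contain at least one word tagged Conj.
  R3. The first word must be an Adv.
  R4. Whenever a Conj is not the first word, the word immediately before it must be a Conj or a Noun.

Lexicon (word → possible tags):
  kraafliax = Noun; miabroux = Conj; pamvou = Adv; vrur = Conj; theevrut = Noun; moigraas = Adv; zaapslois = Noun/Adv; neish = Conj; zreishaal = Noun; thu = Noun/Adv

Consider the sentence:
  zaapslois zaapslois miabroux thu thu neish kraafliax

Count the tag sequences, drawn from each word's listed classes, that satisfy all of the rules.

2

Candidates per position — 1:zaapslois {Noun,Adv}; 2:zaapslois {Noun,Adv}; 3:miabroux {Conj}; 4:thu {Noun,Adv}; 5:thu {Noun,Adv}; 6:neish {Conj}; 7:kraafliax {Noun}.
There are 16 candidate sequences in total.
The sequences that satisfy every rule: Adv Noun Conj Noun Noun Conj Noun; Adv Noun Conj Adv Noun Conj Noun.
Count = 2.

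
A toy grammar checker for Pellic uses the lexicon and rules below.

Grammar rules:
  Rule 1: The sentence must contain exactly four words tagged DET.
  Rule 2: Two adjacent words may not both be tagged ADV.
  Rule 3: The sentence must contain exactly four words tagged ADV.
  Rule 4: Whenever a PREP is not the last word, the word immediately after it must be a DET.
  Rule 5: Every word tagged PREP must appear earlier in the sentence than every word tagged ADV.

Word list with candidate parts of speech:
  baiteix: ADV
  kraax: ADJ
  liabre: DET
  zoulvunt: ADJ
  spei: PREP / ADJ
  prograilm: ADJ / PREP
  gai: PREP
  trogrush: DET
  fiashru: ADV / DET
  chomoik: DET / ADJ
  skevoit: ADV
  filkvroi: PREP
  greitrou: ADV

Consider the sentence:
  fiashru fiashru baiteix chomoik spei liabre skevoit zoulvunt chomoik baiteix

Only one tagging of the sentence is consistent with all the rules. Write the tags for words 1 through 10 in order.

Candidates per position — 1:fiashru {ADV,DET}; 2:fiashru {ADV,DET}; 3:baiteix {ADV}; 4:chomoik {DET,ADJ}; 5:spei {PREP,ADJ}; 6:liabre {DET}; 7:skevoit {ADV}; 8:zoulvunt {ADJ}; 9:chomoik {DET,ADJ}; 10:baiteix {ADV}.
Word 2 cannot be ADV — rule 2 would then fail for every completion. It is DET.
Word 5 cannot be PREP — rule 5 would then fail for every completion. It is ADJ.
Word 1 cannot be DET — rule 3 would then fail for every completion. It is ADV.
Word 4 cannot be ADJ — rule 1 would then fail for every completion. It is DET.
Word 9 cannot be ADJ — rule 1 would then fail for every completion. It is DET.
The only consistent sequence is: ADV DET ADV DET ADJ DET ADV ADJ DET ADV.
Rule-by-rule: rule 1 ✓; rule 2 ✓; rule 3 ✓; rule 4 ✓; rule 5 ✓.

ADV DET ADV DET ADJ DET ADV ADJ DET ADV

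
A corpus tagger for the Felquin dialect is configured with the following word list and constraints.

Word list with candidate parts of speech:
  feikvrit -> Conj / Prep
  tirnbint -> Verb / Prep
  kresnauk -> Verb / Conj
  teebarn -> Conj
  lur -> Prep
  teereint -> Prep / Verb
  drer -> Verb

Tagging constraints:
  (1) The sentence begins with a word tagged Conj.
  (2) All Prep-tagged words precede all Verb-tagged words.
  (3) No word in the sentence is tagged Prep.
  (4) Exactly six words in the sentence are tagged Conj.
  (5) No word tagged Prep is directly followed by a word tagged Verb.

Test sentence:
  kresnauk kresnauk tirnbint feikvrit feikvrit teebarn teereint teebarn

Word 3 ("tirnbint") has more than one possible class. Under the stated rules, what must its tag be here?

Verb

Candidates per position — 1:kresnauk {Verb,Conj}; 2:kresnauk {Verb,Conj}; 3:tirnbint {Verb,Prep}; 4:feikvrit {Conj,Prep}; 5:feikvrit {Conj,Prep}; 6:teebarn {Conj}; 7:teereint {Prep,Verb}; 8:teebarn {Conj}.
At position 1, choosing Verb makes rule 1 impossible to satisfy; hence Conj.
At position 2, choosing Verb makes rule 4 impossible to satisfy; hence Conj.
At position 3, choosing Prep makes rule 3 impossible to satisfy; hence Verb.
At position 4, choosing Prep makes rule 2 impossible to satisfy; hence Conj.
At position 5, choosing Prep makes rule 2 impossible to satisfy; hence Conj.
At position 7, choosing Prep makes rule 2 impossible to satisfy; hence Verb.
The only consistent sequence is: Conj Conj Verb Conj Conj Conj Verb Conj.
Rule-by-rule: rule 1 ✓; rule 2 ✓; rule 3 ✓; rule 4 ✓; rule 5 ✓.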